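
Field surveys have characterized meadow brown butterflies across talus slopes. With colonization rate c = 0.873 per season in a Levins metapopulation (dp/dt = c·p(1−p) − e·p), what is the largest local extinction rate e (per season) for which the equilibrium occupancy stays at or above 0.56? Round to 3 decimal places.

0.384

1 − e/c ≥ 0.56 ⇒ e ≤ c(1 − 0.56) = 0.873 × 0.4400.
e_max = 0.3841.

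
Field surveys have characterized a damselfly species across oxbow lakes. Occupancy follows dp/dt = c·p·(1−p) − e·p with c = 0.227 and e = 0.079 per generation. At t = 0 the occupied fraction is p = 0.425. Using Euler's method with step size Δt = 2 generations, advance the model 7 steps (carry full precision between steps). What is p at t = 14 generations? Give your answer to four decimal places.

Update rule: p ← p + [c·p·(1−p) − e·p]·Δt with Δt = 2.
t = 2: p = 0.42500 + (+0.04380) = 0.46880
t = 4: p = 0.46880 + (+0.03899) = 0.50778
t = 6: p = 0.50778 + (+0.03324) = 0.54103
t = 8: p = 0.54103 + (+0.02725) = 0.56828
t = 10: p = 0.56828 + (+0.02160) = 0.58988
t = 12: p = 0.58988 + (+0.01663) = 0.60651
t = 14: p = 0.60651 + (+0.01252) = 0.61903

0.6190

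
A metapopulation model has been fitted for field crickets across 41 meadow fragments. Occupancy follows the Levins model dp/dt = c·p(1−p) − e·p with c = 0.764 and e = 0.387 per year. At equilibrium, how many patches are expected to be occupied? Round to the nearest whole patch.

p* = 1 − e/c = 1 − 0.387/0.764 = 0.4935.
Expected occupied patches = N × p* = 41 × 0.4935 = 20.23 ≈ 20.

20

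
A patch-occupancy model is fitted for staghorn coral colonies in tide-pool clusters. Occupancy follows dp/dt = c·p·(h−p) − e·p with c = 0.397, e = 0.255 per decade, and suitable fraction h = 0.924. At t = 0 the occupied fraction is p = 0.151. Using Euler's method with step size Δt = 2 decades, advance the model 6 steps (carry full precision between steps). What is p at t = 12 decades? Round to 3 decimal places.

Update rule: p ← p + [c·p·(h−p) − e·p]·Δt with Δt = 2.
step 1: Δp = +0.01567, p = 0.16667
step 2: Δp = +0.01522, p = 0.18189
step 3: Δp = +0.01441, p = 0.19630
step 4: Δp = +0.01331, p = 0.20961
step 5: Δp = +0.01200, p = 0.22160
step 6: Δp = +0.01057, p = 0.23217

0.232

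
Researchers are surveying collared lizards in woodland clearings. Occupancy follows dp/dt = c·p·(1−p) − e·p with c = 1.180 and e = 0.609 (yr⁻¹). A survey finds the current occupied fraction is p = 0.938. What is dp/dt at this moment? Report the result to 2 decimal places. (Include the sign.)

-0.50

Colonization term: c·p·(1−p) = 1.180×0.938×0.0620 = 0.06862.
Extinction term: e·p = 0.57124.
dp/dt = 0.06862 − 0.57124 = -0.50262.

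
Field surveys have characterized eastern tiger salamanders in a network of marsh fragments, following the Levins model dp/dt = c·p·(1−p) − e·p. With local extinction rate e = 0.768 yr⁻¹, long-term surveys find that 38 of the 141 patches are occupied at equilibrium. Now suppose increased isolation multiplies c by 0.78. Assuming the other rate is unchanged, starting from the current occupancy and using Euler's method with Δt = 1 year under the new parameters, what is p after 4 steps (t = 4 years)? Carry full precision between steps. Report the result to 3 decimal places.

0.158

Observed p* = 38/141 = 0.26950.
Balance c(1−p*) = e gives c = e/(1 − 0.26950) = 0.768/0.73050 = 1.05134.
Starting from p₀ = 0.26950; update p ← p + (dp/dt)·Δt with the new parameters.
  1  |  dp/dt·Δt = -0.045535  |  p_1 = 0.223968
  2  |  dp/dt·Δt = -0.029478  |  p_2 = 0.194490
  3  |  dp/dt·Δt = -0.020897  |  p_3 = 0.173593
  4  |  dp/dt·Δt = -0.015677  |  p_4 = 0.157916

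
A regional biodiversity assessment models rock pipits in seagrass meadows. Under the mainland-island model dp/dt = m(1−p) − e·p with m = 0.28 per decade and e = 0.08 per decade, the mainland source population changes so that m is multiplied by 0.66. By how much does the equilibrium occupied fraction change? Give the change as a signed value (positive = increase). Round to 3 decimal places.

Before: p* = 0.28/(0.28+0.08) = 0.7778.
After: m = 0.1848, e = 0.08; p* = 0.1848/0.2648 = 0.6979.
Δp* = 0.6979 − 0.7778 = -0.0799.

-0.080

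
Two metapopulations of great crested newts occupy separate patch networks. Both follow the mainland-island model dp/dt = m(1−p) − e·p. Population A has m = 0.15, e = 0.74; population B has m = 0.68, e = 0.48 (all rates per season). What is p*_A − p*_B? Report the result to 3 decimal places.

A: p*_A = m/(m+e) = 0.15/0.8900 = 0.1685.
B: p*_B = 0.68/1.1600 = 0.5862.
p*_A − p*_B = 0.1685 − 0.5862 = -0.4177.

-0.418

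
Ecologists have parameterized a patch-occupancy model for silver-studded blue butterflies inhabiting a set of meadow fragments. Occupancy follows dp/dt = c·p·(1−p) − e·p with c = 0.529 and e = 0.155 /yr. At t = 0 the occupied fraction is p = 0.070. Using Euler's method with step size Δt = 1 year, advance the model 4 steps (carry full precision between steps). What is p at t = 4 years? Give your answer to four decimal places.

Update rule: p ← p + [c·p·(1−p) − e·p]·Δt with Δt = 1.
  1  |  dp/dt·Δt = +0.023588  |  p_1 = 0.093588
  2  |  dp/dt·Δt = +0.030369  |  p_2 = 0.123956
  3  |  dp/dt·Δt = +0.038232  |  p_3 = 0.162188
  4  |  dp/dt·Δt = +0.046743  |  p_4 = 0.208931

0.2089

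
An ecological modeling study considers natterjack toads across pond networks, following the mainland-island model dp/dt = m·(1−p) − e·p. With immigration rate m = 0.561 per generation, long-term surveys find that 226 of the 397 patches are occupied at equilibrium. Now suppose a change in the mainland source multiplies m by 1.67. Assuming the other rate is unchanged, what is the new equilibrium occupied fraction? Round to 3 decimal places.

Observed p* = 226/397 = 0.56927.
Balance m(1−p*) = e·p* gives e = m(1−p*)/p* = 0.561×0.43073/0.56927 = 0.42447.
New p* = m/(m+e) = 0.93687/(0.93687+0.42447) = 0.68820.

0.688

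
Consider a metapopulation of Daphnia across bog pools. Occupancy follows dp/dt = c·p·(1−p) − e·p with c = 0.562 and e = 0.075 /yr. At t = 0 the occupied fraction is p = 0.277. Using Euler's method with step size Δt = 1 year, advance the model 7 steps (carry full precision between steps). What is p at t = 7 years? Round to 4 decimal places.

0.8273

Update rule: p ← p + [c·p·(1−p) − e·p]·Δt with Δt = 1.
p: 0.27700 → 0.36878  (Δp = +0.09178)
p: 0.36878 → 0.47194  (Δp = +0.10316)
p: 0.47194 → 0.57660  (Δp = +0.10466)
p: 0.57660 → 0.67056  (Δp = +0.09396)
p: 0.67056 → 0.74442  (Δp = +0.07386)
p: 0.74442 → 0.79551  (Δp = +0.05109)
p: 0.79551 → 0.82727  (Δp = +0.03176)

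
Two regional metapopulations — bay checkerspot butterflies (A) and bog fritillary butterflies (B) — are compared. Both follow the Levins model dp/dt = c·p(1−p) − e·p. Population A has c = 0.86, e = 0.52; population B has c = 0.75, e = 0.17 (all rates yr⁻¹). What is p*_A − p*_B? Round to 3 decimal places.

-0.378

A: p*_A = 1 − 0.52/0.86 = 0.3953.
B: p*_B = 1 − 0.17/0.75 = 0.7733.
p*_A − p*_B = 0.3953 − 0.7733 = -0.3780.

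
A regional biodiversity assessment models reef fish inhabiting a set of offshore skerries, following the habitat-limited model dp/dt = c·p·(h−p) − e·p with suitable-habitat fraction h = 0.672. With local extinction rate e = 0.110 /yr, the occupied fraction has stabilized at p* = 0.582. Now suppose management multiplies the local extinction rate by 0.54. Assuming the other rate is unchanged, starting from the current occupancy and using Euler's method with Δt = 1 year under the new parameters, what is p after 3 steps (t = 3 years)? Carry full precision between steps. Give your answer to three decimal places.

Balance c(h−p*) = e gives c = e/(0.672 − 0.58200) = 0.110/0.09000 = 1.22222.
Starting from p₀ = 0.58200; update p ← p + (dp/dt)·Δt with the new parameters.
  1  |  dp/dt·Δt = +0.029449  |  p_1 = 0.611449
  2  |  dp/dt·Δt = +0.008931  |  p_2 = 0.620380
  3  |  dp/dt·Δt = +0.002290  |  p_3 = 0.622670

0.623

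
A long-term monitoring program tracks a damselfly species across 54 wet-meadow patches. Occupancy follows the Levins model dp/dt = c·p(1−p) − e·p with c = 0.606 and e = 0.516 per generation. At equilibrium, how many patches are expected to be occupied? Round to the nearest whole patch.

8

p* = 1 − e/c = 1 − 0.516/0.606 = 0.1485.
Expected occupied patches = N × p* = 54 × 0.1485 = 8.02 ≈ 8.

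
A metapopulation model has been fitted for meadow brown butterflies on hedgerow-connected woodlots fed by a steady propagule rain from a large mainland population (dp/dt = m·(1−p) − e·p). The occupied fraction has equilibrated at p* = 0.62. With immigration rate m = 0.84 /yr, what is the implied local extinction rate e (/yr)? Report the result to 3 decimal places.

At equilibrium m(1−p*) = e·p*, so e = m(1−p*)/p*.
e = 0.84 × 0.3800 / 0.62 = 0.5148.

0.515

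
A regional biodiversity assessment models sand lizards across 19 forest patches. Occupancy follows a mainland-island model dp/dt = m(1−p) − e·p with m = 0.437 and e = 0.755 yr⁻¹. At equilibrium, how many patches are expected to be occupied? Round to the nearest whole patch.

7

p* = m/(m+e) = 0.437/1.1920 = 0.3666.
Expected occupied patches = N × p* = 19 × 0.3666 = 6.97 ≈ 7.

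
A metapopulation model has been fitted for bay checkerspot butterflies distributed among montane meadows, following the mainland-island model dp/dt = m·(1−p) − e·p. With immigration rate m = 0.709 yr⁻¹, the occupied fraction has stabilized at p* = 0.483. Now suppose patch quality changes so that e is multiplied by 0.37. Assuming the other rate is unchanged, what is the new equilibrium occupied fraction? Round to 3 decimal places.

Balance m(1−p*) = e·p* gives e = m(1−p*)/p* = 0.709×0.51700/0.48300 = 0.75891.
New p* = m/(m+e) = 0.70900/(0.70900+0.28080) = 0.71631.

0.716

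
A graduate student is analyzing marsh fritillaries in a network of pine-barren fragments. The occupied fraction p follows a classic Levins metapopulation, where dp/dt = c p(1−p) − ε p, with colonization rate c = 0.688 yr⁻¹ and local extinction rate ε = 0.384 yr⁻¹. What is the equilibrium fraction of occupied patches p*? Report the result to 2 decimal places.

0.44

At equilibrium, colonization balances extinction: c·p*·(1−p*) = ε·p*.
So p* = 1 − ε/c = 1 − 0.384/0.688 = 1 − 0.5581 = 0.4419.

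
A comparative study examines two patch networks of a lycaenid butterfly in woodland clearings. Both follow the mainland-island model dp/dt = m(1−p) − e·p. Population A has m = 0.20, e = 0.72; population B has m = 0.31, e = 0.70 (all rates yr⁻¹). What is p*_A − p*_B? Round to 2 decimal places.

-0.09

A: p*_A = m/(m+e) = 0.20/0.9200 = 0.2174.
B: p*_B = 0.31/1.0100 = 0.3069.
p*_A − p*_B = 0.2174 − 0.3069 = -0.0895.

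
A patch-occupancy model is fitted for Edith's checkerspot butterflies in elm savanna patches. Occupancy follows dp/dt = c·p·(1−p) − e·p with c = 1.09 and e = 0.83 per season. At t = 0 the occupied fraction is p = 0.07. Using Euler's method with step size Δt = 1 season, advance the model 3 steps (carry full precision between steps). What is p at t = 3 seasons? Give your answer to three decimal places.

0.112

Update rule: p ← p + [c·p·(1−p) − e·p]·Δt with Δt = 1.
step 1: Δp = +0.01286, p = 0.08286
step 2: Δp = +0.01406, p = 0.09692
step 3: Δp = +0.01496, p = 0.11188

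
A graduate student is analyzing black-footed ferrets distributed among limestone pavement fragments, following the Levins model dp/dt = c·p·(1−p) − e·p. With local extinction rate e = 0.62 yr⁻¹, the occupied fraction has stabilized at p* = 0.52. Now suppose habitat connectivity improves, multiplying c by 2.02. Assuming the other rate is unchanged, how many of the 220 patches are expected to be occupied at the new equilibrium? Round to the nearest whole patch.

Balance c(1−p*) = e gives c = e/(1 − 0.52000) = 0.62/0.48000 = 1.29167.
New p* = 1 − e/c = 1 − 0.62000/2.60917 = 0.76238.
Expected occupied = 220 × 0.76238 = 167.72 ≈ 168.

168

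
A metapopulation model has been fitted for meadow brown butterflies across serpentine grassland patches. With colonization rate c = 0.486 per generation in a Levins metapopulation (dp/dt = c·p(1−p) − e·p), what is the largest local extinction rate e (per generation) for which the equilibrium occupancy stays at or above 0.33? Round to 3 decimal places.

1 − e/c ≥ 0.33 ⇒ e ≤ c(1 − 0.33) = 0.486 × 0.6700.
e_max = 0.3256.

0.326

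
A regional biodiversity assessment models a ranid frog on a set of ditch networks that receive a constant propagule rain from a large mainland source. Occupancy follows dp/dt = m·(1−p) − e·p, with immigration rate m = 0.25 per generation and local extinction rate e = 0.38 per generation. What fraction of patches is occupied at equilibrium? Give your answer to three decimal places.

Setting dp/dt = 0: m − m·p* = e·p*, so m = (m+e)·p*.
p* = m/(m+e) = 0.25/(0.25+0.38) = 0.25/0.6300 = 0.3968.

0.397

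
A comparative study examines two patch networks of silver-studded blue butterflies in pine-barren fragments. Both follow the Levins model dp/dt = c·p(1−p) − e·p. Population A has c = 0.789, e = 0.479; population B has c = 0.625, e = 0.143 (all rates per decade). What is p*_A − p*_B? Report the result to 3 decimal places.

A: p*_A = 1 − 0.479/0.789 = 0.3929.
B: p*_B = 1 − 0.143/0.625 = 0.7712.
p*_A − p*_B = 0.3929 − 0.7712 = -0.3783.

-0.378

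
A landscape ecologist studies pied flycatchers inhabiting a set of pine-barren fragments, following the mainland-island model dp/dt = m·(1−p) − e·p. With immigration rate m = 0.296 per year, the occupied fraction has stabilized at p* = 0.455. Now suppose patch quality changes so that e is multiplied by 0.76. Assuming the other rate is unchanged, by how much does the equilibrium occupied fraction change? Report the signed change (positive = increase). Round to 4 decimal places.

Balance m(1−p*) = e·p* gives e = m(1−p*)/p* = 0.296×0.54500/0.45500 = 0.35455.
New p* = m/(m+e) = 0.29600/(0.29600+0.26946) = 0.52347.
Δp* = 0.52347 − 0.45500 = +0.06847.

0.0685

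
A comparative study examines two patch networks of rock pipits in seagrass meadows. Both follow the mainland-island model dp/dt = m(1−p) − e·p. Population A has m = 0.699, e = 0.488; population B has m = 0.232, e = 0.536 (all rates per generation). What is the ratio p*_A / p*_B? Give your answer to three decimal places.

1.949

A: p*_A = m/(m+e) = 0.699/1.1870 = 0.5889.
B: p*_B = 0.232/0.7680 = 0.3021.
p*_A / p*_B = 0.5889/0.3021 = 1.9494.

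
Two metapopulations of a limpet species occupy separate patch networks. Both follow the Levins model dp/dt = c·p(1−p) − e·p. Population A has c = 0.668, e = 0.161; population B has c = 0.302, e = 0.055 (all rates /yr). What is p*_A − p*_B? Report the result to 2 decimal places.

A: p*_A = 1 − 0.161/0.668 = 0.7590.
B: p*_B = 1 − 0.055/0.302 = 0.8179.
p*_A − p*_B = 0.7590 − 0.8179 = -0.0589.

-0.06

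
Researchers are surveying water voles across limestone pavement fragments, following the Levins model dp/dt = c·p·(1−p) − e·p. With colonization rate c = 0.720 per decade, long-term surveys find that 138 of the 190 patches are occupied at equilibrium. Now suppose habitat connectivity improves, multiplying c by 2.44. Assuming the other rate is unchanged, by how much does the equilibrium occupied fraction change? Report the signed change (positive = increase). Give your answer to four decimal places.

0.1615

Observed p* = 138/190 = 0.72632.
Balance c(1−p*) = e gives e = 0.720×(1 − 0.72632) = 0.19705.
New p* = 1 − e/c = 1 − 0.19705/1.75680 = 0.88784.
Δp* = 0.88784 − 0.72632 = +0.16152.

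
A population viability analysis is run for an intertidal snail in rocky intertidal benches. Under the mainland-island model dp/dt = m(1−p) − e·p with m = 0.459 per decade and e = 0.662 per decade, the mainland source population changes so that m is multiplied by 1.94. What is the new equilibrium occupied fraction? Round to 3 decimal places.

0.574

Before: p* = 0.459/(0.459+0.662) = 0.4095.
After: m = 0.89046, e = 0.662; p* = 0.89046/1.5525 = 0.5736.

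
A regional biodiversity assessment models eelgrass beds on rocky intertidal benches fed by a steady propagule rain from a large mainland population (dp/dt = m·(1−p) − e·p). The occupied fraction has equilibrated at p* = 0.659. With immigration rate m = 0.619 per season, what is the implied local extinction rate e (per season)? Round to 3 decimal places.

At equilibrium m(1−p*) = e·p*, so e = m(1−p*)/p*.
e = 0.619 × 0.3410 / 0.659 = 0.3203.

0.320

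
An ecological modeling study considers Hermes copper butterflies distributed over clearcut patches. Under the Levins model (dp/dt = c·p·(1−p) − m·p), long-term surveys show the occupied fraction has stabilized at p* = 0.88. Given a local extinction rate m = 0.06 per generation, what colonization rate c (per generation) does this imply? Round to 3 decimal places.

0.500

At equilibrium c(1−p*) = m, so c = m/(1−p*).
c = 0.06/(1 − 0.88) = 0.06/0.1200 = 0.5000.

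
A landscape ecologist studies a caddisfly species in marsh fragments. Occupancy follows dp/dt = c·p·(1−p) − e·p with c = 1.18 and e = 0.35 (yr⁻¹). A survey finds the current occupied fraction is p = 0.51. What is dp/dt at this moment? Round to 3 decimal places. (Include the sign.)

Colonization term: c·p·(1−p) = 1.18×0.51×0.4900 = 0.29488.
Extinction term: e·p = 0.17850.
dp/dt = 0.29488 − 0.17850 = 0.11638.

0.116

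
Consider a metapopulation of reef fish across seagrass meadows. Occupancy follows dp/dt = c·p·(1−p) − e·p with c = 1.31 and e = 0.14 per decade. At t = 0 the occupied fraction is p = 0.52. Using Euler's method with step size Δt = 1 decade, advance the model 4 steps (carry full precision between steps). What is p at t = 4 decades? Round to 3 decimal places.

0.893

Update rule: p ← p + [c·p·(1−p) − e·p]·Δt with Δt = 1.
step 1: Δp = +0.25418, p = 0.77418
step 2: Δp = +0.12064, p = 0.89482
step 3: Δp = -0.00198, p = 0.89284
step 4: Δp = +0.00034, p = 0.89318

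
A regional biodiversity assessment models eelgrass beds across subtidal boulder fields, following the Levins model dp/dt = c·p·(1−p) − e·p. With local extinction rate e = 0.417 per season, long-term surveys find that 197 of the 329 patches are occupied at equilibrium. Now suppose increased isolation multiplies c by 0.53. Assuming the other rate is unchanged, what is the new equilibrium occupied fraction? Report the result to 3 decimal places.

0.243

Observed p* = 197/329 = 0.59878.
Balance c(1−p*) = e gives c = e/(1 − 0.59878) = 0.417/0.40122 = 1.03933.
New p* = 1 − e/c = 1 − 0.41700/0.55084 = 0.24297.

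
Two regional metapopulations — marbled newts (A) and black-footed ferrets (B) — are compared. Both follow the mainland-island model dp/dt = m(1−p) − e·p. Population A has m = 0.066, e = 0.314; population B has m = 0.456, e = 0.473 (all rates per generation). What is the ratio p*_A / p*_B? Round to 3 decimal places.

0.354

A: p*_A = m/(m+e) = 0.066/0.3800 = 0.1737.
B: p*_B = 0.456/0.9290 = 0.4909.
p*_A / p*_B = 0.1737/0.4909 = 0.3538.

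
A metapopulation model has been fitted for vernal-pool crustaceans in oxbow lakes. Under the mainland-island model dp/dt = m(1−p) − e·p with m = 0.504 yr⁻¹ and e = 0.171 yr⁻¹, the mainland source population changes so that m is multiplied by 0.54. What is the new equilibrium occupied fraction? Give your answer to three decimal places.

0.614

Before: p* = 0.504/(0.504+0.171) = 0.7467.
After: m = 0.27216, e = 0.171; p* = 0.27216/0.4432 = 0.6141.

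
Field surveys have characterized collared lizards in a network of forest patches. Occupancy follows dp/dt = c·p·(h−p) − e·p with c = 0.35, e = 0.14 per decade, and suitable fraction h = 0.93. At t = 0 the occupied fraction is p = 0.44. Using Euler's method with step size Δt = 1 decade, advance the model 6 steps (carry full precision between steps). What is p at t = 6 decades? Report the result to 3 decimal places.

Update rule: p ← p + [c·p·(h−p) − e·p]·Δt with Δt = 1.
  1  |  dp/dt·Δt = +0.013860  |  p_1 = 0.453860
  2  |  dp/dt·Δt = +0.012095  |  p_2 = 0.465955
  3  |  dp/dt·Δt = +0.010445  |  p_3 = 0.476400
  4  |  dp/dt·Δt = +0.008937  |  p_4 = 0.485337
  5  |  dp/dt·Δt = +0.007587  |  p_5 = 0.492924
  6  |  dp/dt·Δt = +0.006397  |  p_6 = 0.499320

0.499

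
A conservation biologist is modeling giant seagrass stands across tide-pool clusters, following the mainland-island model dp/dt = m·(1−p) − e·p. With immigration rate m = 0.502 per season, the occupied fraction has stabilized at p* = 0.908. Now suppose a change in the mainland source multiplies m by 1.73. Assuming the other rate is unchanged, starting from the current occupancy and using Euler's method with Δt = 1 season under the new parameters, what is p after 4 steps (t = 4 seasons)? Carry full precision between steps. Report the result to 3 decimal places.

Balance m(1−p*) = e·p* gives e = m(1−p*)/p* = 0.502×0.09200/0.90800 = 0.05086.
Starting from p₀ = 0.90800; update p ← p + (dp/dt)·Δt with the new parameters.
step 1: Δp = +0.03371, p = 0.94171
step 2: Δp = +0.00272, p = 0.94443
step 3: Δp = +0.00022, p = 0.94465
step 4: Δp = +0.00002, p = 0.94467

0.945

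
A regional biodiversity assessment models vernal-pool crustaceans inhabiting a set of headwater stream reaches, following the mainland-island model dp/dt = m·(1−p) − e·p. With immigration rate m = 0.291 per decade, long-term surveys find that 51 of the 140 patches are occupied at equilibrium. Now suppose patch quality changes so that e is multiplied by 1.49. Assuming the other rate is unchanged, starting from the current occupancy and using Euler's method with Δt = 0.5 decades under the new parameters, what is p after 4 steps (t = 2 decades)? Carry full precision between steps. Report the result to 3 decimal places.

0.282

Observed p* = 51/140 = 0.36429.
Balance m(1−p*) = e·p* gives e = m(1−p*)/p* = 0.291×0.63571/0.36429 = 0.50782.
Starting from p₀ = 0.36429; update p ← p + (dp/dt)·Δt with the new parameters.
  1  |  dp/dt·Δt = -0.045323  |  p_1 = 0.318962
  2  |  dp/dt·Δt = -0.021582  |  p_2 = 0.297381
  3  |  dp/dt·Δt = -0.010277  |  p_3 = 0.287104
  4  |  dp/dt·Δt = -0.004893  |  p_4 = 0.282211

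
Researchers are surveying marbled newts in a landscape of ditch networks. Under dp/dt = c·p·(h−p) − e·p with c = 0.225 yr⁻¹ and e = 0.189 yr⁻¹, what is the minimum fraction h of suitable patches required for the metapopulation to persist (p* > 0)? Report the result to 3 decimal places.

0.840

p* = h − e/c is positive only when h > e/c.
h_min = e/c = 0.189/0.225 = 0.8400.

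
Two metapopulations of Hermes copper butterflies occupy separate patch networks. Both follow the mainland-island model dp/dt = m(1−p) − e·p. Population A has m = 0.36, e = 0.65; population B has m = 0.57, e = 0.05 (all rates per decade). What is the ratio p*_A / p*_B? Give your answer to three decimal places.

0.388

A: p*_A = m/(m+e) = 0.36/1.0100 = 0.3564.
B: p*_B = 0.57/0.6200 = 0.9194.
p*_A / p*_B = 0.3564/0.9194 = 0.3877.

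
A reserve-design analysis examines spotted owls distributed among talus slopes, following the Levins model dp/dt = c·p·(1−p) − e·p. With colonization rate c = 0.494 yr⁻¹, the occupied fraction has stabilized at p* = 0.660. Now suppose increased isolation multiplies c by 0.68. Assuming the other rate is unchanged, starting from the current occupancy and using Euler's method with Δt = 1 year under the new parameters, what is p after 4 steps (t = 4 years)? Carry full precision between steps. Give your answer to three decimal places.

Balance c(1−p*) = e gives e = 0.494×(1 − 0.66000) = 0.16796.
Starting from p₀ = 0.66000; update p ← p + (dp/dt)·Δt with the new parameters.
t = 1: p = 0.66000 + (-0.03547) = 0.62453
t = 2: p = 0.62453 + (-0.02612) = 0.59840
t = 3: p = 0.59840 + (-0.01978) = 0.57862
t = 4: p = 0.57862 + (-0.01528) = 0.56334

0.563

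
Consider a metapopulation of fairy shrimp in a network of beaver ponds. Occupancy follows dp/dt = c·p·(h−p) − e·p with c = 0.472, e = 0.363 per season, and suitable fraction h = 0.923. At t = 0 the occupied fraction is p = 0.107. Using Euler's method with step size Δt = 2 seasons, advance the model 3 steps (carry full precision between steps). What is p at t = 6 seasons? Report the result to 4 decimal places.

0.1203

Update rule: p ← p + [c·p·(h−p) − e·p]·Δt with Δt = 2.
t = 2: p = 0.10700 + (+0.00474) = 0.11174
t = 4: p = 0.11174 + (+0.00445) = 0.11619
t = 6: p = 0.11619 + (+0.00414) = 0.12033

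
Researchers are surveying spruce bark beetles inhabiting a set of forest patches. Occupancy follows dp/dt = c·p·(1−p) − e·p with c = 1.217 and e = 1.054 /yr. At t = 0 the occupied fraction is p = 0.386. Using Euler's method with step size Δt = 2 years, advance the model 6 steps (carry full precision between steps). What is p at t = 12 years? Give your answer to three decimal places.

Update rule: p ← p + [c·p·(1−p) − e·p]·Δt with Δt = 2.
step 1: Δp = -0.23682, p = 0.14918
step 2: Δp = -0.00554, p = 0.14364
step 3: Δp = -0.00339, p = 0.14025
step 4: Δp = -0.00216, p = 0.13809
step 5: Δp = -0.00140, p = 0.13670
step 6: Δp = -0.00092, p = 0.13578

0.136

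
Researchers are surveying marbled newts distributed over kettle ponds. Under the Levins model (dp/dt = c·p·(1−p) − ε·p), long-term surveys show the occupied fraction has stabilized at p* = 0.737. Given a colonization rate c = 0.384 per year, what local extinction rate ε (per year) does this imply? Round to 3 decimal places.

At equilibrium c(1−p*) = ε.
ε = 0.384 × (1 − 0.737) = 0.384 × 0.2630 = 0.1010.

0.101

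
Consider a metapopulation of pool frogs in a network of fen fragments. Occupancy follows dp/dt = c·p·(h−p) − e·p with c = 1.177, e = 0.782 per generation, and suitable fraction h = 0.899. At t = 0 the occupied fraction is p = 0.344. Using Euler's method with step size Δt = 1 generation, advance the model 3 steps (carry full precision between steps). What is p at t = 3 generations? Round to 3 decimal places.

0.263

Update rule: p ← p + [c·p·(h−p) − e·p]·Δt with Δt = 1.
t = 1: p = 0.34400 + (-0.04430) = 0.29970
t = 2: p = 0.29970 + (-0.02297) = 0.27674
t = 3: p = 0.27674 + (-0.01373) = 0.26301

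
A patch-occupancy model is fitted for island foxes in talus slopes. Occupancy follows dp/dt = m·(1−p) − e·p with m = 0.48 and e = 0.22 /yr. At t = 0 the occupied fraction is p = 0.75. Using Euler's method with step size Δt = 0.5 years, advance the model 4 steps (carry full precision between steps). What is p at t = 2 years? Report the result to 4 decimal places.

Update rule: p ← p + [m·(1−p) − e·p]·Δt with Δt = 0.5.
t = 0.5: p = 0.75000 + (-0.02250) = 0.72750
t = 1: p = 0.72750 + (-0.01463) = 0.71288
t = 1.5: p = 0.71288 + (-0.00951) = 0.70337
t = 2: p = 0.70337 + (-0.00618) = 0.69719

0.6972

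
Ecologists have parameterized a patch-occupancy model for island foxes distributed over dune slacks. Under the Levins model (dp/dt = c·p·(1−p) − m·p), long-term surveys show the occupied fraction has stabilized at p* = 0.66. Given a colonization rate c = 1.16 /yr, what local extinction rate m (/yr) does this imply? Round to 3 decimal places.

At equilibrium c(1−p*) = m.
m = 1.16 × (1 − 0.66) = 1.16 × 0.3400 = 0.3944.

0.394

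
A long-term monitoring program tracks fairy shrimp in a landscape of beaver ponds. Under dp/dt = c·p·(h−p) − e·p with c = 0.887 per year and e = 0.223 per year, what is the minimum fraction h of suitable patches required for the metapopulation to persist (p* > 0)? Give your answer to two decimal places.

p* = h − e/c is positive only when h > e/c.
h_min = e/c = 0.223/0.887 = 0.2514.

0.25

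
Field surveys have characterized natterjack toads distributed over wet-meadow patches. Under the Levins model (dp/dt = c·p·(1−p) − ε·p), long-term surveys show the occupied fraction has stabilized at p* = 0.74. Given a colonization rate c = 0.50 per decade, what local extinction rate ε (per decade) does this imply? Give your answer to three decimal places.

0.130

At equilibrium c(1−p*) = ε.
ε = 0.50 × (1 − 0.74) = 0.50 × 0.2600 = 0.1300.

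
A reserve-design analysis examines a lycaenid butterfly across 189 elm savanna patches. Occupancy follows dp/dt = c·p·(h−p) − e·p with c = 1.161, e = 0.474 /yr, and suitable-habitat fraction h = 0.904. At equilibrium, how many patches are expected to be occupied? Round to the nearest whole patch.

p* = h − e/c = 0.904 − 0.4083 = 0.4957.
Expected occupied patches = N × p* = 189 × 0.4957 = 93.69 ≈ 94.

94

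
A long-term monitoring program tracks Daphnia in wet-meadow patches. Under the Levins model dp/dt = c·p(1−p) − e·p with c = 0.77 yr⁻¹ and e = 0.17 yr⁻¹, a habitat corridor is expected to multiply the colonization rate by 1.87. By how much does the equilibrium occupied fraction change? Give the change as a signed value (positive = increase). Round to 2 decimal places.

0.10

Before: p* = 1 − 0.17/0.77 = 0.7792.
After the change, c = 1.4399, e = 0.17, so p* = 1 − 0.17/1.4399 = 0.8819.
Δp* = 0.8819 − 0.7792 = +0.1027.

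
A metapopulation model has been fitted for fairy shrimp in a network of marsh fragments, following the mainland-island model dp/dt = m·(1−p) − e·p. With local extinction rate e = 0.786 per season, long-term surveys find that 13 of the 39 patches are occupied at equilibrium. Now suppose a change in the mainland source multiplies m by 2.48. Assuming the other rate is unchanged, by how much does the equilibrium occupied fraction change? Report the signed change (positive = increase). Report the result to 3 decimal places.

Observed p* = 13/39 = 0.33333.
Balance m(1−p*) = e·p* gives m = e·p*/(1−p*) = 0.786×0.33333/0.66667 = 0.39299.
New p* = m/(m+e) = 0.97462/(0.97462+0.78600) = 0.55357.
Δp* = 0.55357 − 0.33333 = +0.22024.

0.220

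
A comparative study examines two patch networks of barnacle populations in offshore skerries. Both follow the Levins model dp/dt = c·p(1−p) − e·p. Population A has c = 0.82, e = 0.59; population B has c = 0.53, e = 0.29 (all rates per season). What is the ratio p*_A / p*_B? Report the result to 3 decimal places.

0.619

A: p*_A = 1 − 0.59/0.82 = 0.2805.
B: p*_B = 1 − 0.29/0.53 = 0.4528.
p*_A / p*_B = 0.2805/0.4528 = 0.6194.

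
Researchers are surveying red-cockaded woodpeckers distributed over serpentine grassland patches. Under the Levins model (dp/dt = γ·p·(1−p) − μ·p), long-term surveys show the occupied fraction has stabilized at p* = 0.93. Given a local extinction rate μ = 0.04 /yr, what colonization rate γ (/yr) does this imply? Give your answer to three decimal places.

0.571

At equilibrium γ(1−p*) = μ, so γ = μ/(1−p*).
γ = 0.04/(1 − 0.93) = 0.04/0.0700 = 0.5714.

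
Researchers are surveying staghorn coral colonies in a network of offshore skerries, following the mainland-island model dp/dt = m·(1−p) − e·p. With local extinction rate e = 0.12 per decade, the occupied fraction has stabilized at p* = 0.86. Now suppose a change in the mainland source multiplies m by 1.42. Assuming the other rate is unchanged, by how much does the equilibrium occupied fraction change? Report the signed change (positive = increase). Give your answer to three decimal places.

0.037

Balance m(1−p*) = e·p* gives m = e·p*/(1−p*) = 0.12×0.86000/0.14000 = 0.73714.
New p* = m/(m+e) = 1.04674/(1.04674+0.12000) = 0.89715.
Δp* = 0.89715 − 0.86000 = +0.03715.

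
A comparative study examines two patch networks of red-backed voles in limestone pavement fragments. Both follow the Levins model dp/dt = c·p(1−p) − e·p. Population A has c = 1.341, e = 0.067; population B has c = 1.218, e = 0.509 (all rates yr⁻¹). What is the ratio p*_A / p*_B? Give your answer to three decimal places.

A: p*_A = 1 − 0.067/1.341 = 0.9500.
B: p*_B = 1 − 0.509/1.218 = 0.5821.
p*_A / p*_B = 0.9500/0.5821 = 1.6321.

1.632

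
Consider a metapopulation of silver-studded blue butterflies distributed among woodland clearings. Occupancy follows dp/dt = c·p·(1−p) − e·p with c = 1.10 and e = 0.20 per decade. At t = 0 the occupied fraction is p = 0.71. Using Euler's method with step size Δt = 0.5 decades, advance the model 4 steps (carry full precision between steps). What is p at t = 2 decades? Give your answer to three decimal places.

Update rule: p ← p + [c·p·(1−p) − e·p]·Δt with Δt = 0.5.
step 1: Δp = +0.04225, p = 0.75224
step 2: Δp = +0.02728, p = 0.77953
step 3: Δp = +0.01657, p = 0.79610
step 4: Δp = +0.00967, p = 0.80577

0.806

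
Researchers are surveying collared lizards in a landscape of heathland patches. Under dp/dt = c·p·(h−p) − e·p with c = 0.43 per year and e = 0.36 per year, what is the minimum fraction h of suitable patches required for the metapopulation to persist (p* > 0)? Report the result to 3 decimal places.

0.837

p* = h − e/c is positive only when h > e/c.
h_min = e/c = 0.36/0.43 = 0.8372.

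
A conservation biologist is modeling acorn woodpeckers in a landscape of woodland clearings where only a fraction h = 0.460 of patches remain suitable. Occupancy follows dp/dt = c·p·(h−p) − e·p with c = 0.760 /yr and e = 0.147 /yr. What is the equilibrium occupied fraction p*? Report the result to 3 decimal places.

0.267

Setting dp/dt = 0 and dividing by p* gives c·(h−p*) = e.
So p* = h − e/c = 0.460 − 0.147/0.760 = 0.460 − 0.1934 = 0.2666.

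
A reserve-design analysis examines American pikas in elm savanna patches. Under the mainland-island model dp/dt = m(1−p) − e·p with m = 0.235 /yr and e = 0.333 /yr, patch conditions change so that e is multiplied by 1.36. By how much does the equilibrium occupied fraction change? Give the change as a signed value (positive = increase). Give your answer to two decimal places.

Before: p* = 0.235/(0.235+0.333) = 0.4137.
After: m = 0.235, e = 0.45288; p* = 0.235/0.6879 = 0.3416.
Δp* = 0.3416 − 0.4137 = -0.0721.

-0.07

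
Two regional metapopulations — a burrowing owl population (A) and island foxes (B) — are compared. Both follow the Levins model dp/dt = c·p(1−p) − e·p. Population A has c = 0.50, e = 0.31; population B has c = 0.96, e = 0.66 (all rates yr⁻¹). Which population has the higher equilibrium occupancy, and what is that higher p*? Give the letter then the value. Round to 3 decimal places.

A: p*_A = 1 − 0.31/0.50 = 0.3800.
B: p*_B = 1 − 0.66/0.96 = 0.3125.
A is higher at 0.3800.

A, 0.380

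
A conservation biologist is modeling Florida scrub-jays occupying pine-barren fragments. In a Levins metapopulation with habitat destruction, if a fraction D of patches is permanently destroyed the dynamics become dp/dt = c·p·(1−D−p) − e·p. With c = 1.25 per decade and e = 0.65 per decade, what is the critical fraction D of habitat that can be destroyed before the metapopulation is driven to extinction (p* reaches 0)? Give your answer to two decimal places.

The nontrivial equilibrium is p* = (1−D) − e/c; extinction occurs when this hits zero.
So D_crit = 1 − e/c = 1 − 0.65/1.25 = 1 − 0.5200 = 0.4800.
Note this equals the original equilibrium occupancy — the Levins extinction-debt result.

0.48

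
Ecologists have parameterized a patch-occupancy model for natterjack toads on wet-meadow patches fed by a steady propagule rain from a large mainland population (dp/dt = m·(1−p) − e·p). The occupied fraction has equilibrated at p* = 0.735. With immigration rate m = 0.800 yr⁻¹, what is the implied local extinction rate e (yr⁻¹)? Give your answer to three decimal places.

At equilibrium m(1−p*) = e·p*, so e = m(1−p*)/p*.
e = 0.800 × 0.2650 / 0.735 = 0.2884.

0.288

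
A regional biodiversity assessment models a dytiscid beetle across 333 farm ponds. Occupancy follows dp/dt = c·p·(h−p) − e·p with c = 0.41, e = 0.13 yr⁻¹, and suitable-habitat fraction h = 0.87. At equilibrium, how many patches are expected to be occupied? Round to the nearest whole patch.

184

p* = h − e/c = 0.87 − 0.3171 = 0.5529.
Expected occupied patches = N × p* = 333 × 0.5529 = 184.12 ≈ 184.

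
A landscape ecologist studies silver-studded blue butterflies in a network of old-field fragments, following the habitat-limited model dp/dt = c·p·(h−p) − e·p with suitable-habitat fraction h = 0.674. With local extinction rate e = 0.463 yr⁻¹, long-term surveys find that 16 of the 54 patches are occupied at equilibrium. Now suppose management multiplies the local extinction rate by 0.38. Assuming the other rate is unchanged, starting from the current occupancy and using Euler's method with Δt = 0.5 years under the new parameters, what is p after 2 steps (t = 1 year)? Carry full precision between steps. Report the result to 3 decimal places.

0.379

Observed p* = 16/54 = 0.29630.
Balance c(h−p*) = e gives c = e/(0.674 − 0.29630) = 0.463/0.37770 = 1.22583.
Starting from p₀ = 0.29630; update p ← p + (dp/dt)·Δt with the new parameters.
step 1: Δp = +0.04253, p = 0.33882
step 2: Δp = +0.03980, p = 0.37862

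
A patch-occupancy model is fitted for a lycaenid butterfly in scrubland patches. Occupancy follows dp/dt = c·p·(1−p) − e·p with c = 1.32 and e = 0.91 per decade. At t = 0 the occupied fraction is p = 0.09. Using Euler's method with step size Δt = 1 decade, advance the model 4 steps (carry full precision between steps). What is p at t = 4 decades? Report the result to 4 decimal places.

Update rule: p ← p + [c·p·(1−p) − e·p]·Δt with Δt = 1.
p: 0.09000 → 0.11621  (Δp = +0.02621)
p: 0.11621 → 0.14603  (Δp = +0.02982)
p: 0.14603 → 0.17775  (Δp = +0.03172)
p: 0.17775 → 0.20892  (Δp = +0.03117)

0.2089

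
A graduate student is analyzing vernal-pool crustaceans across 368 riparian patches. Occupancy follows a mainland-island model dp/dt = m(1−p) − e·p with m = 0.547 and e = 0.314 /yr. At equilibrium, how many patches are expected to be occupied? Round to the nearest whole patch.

234

p* = m/(m+e) = 0.547/0.8610 = 0.6353.
Expected occupied patches = N × p* = 368 × 0.6353 = 233.79 ≈ 234.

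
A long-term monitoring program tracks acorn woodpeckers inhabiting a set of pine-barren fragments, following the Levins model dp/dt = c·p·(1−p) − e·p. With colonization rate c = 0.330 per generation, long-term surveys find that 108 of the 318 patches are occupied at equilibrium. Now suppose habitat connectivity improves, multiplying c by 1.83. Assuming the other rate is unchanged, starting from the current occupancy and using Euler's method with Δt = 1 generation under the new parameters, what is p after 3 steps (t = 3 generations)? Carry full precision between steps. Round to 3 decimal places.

Observed p* = 108/318 = 0.33962.
Balance c(1−p*) = e gives e = 0.330×(1 − 0.33962) = 0.21792.
Starting from p₀ = 0.33962; update p ← p + (dp/dt)·Δt with the new parameters.
p: 0.33962 → 0.40105  (Δp = +0.06143)
p: 0.40105 → 0.45872  (Δp = +0.05766)
p: 0.45872 → 0.50870  (Δp = +0.04998)

0.509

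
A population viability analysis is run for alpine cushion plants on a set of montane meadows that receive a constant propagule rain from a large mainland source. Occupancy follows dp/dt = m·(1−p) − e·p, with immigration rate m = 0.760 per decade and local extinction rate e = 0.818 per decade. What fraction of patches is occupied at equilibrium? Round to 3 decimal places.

0.482

Setting dp/dt = 0: m − m·p* = e·p*, so m = (m+e)·p*.
p* = m/(m+e) = 0.760/(0.760+0.818) = 0.760/1.5780 = 0.4816.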